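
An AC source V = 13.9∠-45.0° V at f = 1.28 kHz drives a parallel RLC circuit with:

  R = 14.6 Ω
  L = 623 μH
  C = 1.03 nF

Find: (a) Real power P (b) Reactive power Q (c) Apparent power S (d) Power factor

Step 1 — Angular frequency: ω = 2π·f = 2π·1280 = 8042 rad/s.
Step 2 — Component impedances:
  R: Z = R = 14.6 Ω
  L: Z = jωL = j·8042·0.000623 = 0 + j5.01 Ω
  C: Z = 1/(jωC) = -j/(ω·C) = 0 - j1.207e+05 Ω
Step 3 — Parallel combination: 1/Z_total = 1/R + 1/L + 1/C; Z_total = 1.538 + j4.483 Ω = 4.739∠71.1° Ω.
Step 4 — Source phasor: V = 13.9∠-45.0° V = 9.829 - j9.829 V.
Step 5 — Current: I = V / Z = -1.288 - j2.635 A = 2.933∠-116.1° A.
Step 6 — Complex power: S = V·I* = 13.23 + j38.56 VA.
Step 7 — Real power: P = Re(S) = 13.23 W.
Step 8 — Reactive power: Q = Im(S) = 38.56 VAR.
Step 9 — Apparent power: |S| = 40.77 VA.
Step 10 — Power factor: PF = P/|S| = 0.3246 (lagging).

(a) P = 13.23 W  (b) Q = 38.56 VAR  (c) S = 40.77 VA  (d) PF = 0.3246 (lagging)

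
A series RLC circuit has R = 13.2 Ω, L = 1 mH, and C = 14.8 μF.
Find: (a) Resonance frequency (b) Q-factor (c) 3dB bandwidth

Step 1 — Resonance: ω₀ = 1/√(LC) = 1/√(0.001·1.48e-05) = 8220 rad/s.
Step 2 — f₀ = ω₀/(2π) = 1308 Hz.
Step 3 — Series Q: Q = ω₀L/R = 8220·0.001/13.2 = 0.6227.
Step 4 — Bandwidth: Δω = ω₀/Q = 1.32e+04 rad/s; BW = Δω/(2π) = 2101 Hz.

(a) f₀ = 1308 Hz  (b) Q = 0.6227  (c) BW = 2101 Hz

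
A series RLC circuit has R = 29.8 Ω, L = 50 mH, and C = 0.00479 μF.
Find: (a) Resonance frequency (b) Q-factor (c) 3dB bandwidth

Step 1 — Resonance: ω₀ = 1/√(LC) = 1/√(0.05·4.79e-09) = 6.462e+04 rad/s.
Step 2 — f₀ = ω₀/(2π) = 1.028e+04 Hz.
Step 3 — Series Q: Q = ω₀L/R = 6.462e+04·0.05/29.8 = 108.4.
Step 4 — Bandwidth: Δω = ω₀/Q = 596 rad/s; BW = Δω/(2π) = 94.86 Hz.

(a) f₀ = 1.028e+04 Hz  (b) Q = 108.4  (c) BW = 94.86 Hz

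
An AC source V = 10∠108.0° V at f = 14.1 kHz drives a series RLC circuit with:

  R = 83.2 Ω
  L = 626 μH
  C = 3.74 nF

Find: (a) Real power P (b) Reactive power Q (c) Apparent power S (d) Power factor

Step 1 — Angular frequency: ω = 2π·f = 2π·1.41e+04 = 8.859e+04 rad/s.
Step 2 — Component impedances:
  R: Z = R = 83.2 Ω
  L: Z = jωL = j·8.859e+04·0.000626 = 0 + j55.46 Ω
  C: Z = 1/(jωC) = -j/(ω·C) = 0 - j3018 Ω
Step 3 — Series combination: Z_total = R + L + C = 83.2 - j2963 Ω = 2964∠-88.4° Ω.
Step 4 — Source phasor: V = 10∠108.0° V = -3.09 + j9.511 V.
Step 5 — Current: I = V / Z = -0.003237 - j0.0009522 A = 0.003374∠-163.6° A.
Step 6 — Complex power: S = V·I* = 0.0009472 - j0.03373 VA.
Step 7 — Real power: P = Re(S) = 0.0009472 W.
Step 8 — Reactive power: Q = Im(S) = -0.03373 VAR.
Step 9 — Apparent power: |S| = 0.03374 VA.
Step 10 — Power factor: PF = P/|S| = 0.02807 (leading).

(a) P = 0.0009472 W  (b) Q = -0.03373 VAR  (c) S = 0.03374 VA  (d) PF = 0.02807 (leading)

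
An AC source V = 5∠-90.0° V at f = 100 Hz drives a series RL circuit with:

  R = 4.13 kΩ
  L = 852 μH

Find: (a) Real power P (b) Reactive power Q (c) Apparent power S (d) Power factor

Step 1 — Angular frequency: ω = 2π·f = 2π·100 = 628.3 rad/s.
Step 2 — Component impedances:
  R: Z = R = 4130 Ω
  L: Z = jωL = j·628.3·0.000852 = 0 + j0.5353 Ω
Step 3 — Series combination: Z_total = R + L = 4130 + j0.5353 Ω = 4130∠0.0° Ω.
Step 4 — Source phasor: V = 5∠-90.0° V = 0 - j5 V.
Step 5 — Current: I = V / Z = -1.569e-07 - j0.001211 A = 0.001211∠-90.0° A.
Step 6 — Complex power: S = V·I* = 0.006053 + j7.846e-07 VA.
Step 7 — Real power: P = Re(S) = 0.006053 W.
Step 8 — Reactive power: Q = Im(S) = 7.846e-07 VAR.
Step 9 — Apparent power: |S| = 0.006053 VA.
Step 10 — Power factor: PF = P/|S| = 1 (lagging).

(a) P = 0.006053 W  (b) Q = 7.846e-07 VAR  (c) S = 0.006053 VA  (d) PF = 1 (lagging)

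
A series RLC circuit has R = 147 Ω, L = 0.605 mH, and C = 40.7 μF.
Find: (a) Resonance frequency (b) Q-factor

Step 1 — Resonance condition Im(Z)=0 gives ω₀ = 1/√(LC).
Step 2 — ω₀ = 1/√(0.000605·4.07e-05) = 6373 rad/s.
Step 3 — f₀ = ω₀/(2π) = 1014 Hz.
Step 4 — Series Q: Q = ω₀L/R = 6373·0.000605/147 = 0.02623.

(a) f₀ = 1014 Hz  (b) Q = 0.02623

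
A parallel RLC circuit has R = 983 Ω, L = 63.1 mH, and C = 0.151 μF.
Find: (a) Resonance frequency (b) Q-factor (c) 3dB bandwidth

Step 1 — Resonance: ω₀ = 1/√(LC) = 1/√(0.0631·1.51e-07) = 1.024e+04 rad/s.
Step 2 — f₀ = ω₀/(2π) = 1630 Hz.
Step 3 — Parallel Q: Q = R/(ω₀L) = 983/(1.024e+04·0.0631) = 1.521.
Step 4 — Bandwidth: Δω = ω₀/Q = 6737 rad/s; BW = Δω/(2π) = 1072 Hz.

(a) f₀ = 1630 Hz  (b) Q = 1.521  (c) BW = 1072 Hz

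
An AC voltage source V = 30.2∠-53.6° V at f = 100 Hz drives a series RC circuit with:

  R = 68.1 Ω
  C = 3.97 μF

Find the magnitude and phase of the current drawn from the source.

Step 1 — Angular frequency: ω = 2π·f = 2π·100 = 628.3 rad/s.
Step 2 — Component impedances:
  R: Z = R = 68.1 Ω
  C: Z = 1/(jωC) = -j/(ω·C) = 0 - j400.9 Ω
Step 3 — Series combination: Z_total = R + C = 68.1 - j400.9 Ω = 406.6∠-80.4° Ω.
Step 4 — Source phasor: V = 30.2∠-53.6° V = 17.92 - j24.31 V.
Step 5 — Ohm's law: I = V / Z_total = (17.92 - j24.31) / (68.1 - j400.9) = 0.06631 + j0.03344 A.
Step 6 — Convert to polar: |I| = 0.07427 A, ∠I = 26.8°.

I = 0.07427∠26.8° A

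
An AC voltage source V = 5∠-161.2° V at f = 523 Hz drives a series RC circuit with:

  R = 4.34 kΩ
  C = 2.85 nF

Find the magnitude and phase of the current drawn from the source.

Step 1 — Angular frequency: ω = 2π·f = 2π·523 = 3286 rad/s.
Step 2 — Component impedances:
  R: Z = R = 4340 Ω
  C: Z = 1/(jωC) = -j/(ω·C) = 0 - j1.068e+05 Ω
Step 3 — Series combination: Z_total = R + C = 4340 - j1.068e+05 Ω = 1.069e+05∠-87.7° Ω.
Step 4 — Source phasor: V = 5∠-161.2° V = -4.733 - j1.611 V.
Step 5 — Ohm's law: I = V / Z_total = (-4.733 - j1.611) / (4340 - j1.068e+05) = 1.327e-05 - j4.487e-05 A.
Step 6 — Convert to polar: |I| = 4.679e-05 A, ∠I = -73.5°.

I = 4.679e-05∠-73.5° A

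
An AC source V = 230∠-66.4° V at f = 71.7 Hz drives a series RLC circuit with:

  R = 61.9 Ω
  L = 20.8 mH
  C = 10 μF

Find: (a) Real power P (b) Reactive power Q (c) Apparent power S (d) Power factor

Step 1 — Angular frequency: ω = 2π·f = 2π·71.7 = 450.5 rad/s.
Step 2 — Component impedances:
  R: Z = R = 61.9 Ω
  L: Z = jωL = j·450.5·0.0208 = 0 + j9.37 Ω
  C: Z = 1/(jωC) = -j/(ω·C) = 0 - j222 Ω
Step 3 — Series combination: Z_total = R + L + C = 61.9 - j212.6 Ω = 221.4∠-73.8° Ω.
Step 4 — Source phasor: V = 230∠-66.4° V = 92.08 - j210.8 V.
Step 5 — Current: I = V / Z = 1.03 + j0.1332 A = 1.039∠7.4° A.
Step 6 — Complex power: S = V·I* = 66.78 - j229.4 VA.
Step 7 — Real power: P = Re(S) = 66.78 W.
Step 8 — Reactive power: Q = Im(S) = -229.4 VAR.
Step 9 — Apparent power: |S| = 238.9 VA.
Step 10 — Power factor: PF = P/|S| = 0.2795 (leading).

(a) P = 66.78 W  (b) Q = -229.4 VAR  (c) S = 238.9 VA  (d) PF = 0.2795 (leading)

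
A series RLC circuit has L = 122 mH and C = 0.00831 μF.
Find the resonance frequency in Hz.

Step 1 — Resonance condition Im(Z)=0 gives ω₀ = 1/√(LC).
Step 2 — ω₀ = 1/√(0.122·8.31e-09) = 3.141e+04 rad/s.
Step 3 — f₀ = ω₀/(2π) = 4999 Hz.

f₀ = 4999 Hz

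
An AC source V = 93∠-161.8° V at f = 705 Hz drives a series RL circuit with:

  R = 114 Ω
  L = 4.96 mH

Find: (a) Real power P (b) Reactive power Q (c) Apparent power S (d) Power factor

Step 1 — Angular frequency: ω = 2π·f = 2π·705 = 4430 rad/s.
Step 2 — Component impedances:
  R: Z = R = 114 Ω
  L: Z = jωL = j·4430·0.00496 = 0 + j21.97 Ω
Step 3 — Series combination: Z_total = R + L = 114 + j21.97 Ω = 116.1∠10.9° Ω.
Step 4 — Source phasor: V = 93∠-161.8° V = -88.35 - j29.05 V.
Step 5 — Current: I = V / Z = -0.7946 - j0.1017 A = 0.801∠-172.7° A.
Step 6 — Complex power: S = V·I* = 73.15 + j14.1 VA.
Step 7 — Real power: P = Re(S) = 73.15 W.
Step 8 — Reactive power: Q = Im(S) = 14.1 VAR.
Step 9 — Apparent power: |S| = 74.5 VA.
Step 10 — Power factor: PF = P/|S| = 0.9819 (lagging).

(a) P = 73.15 W  (b) Q = 14.1 VAR  (c) S = 74.5 VA  (d) PF = 0.9819 (lagging)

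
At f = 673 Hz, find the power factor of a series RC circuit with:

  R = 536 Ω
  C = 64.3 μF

Step 1 — Angular frequency: ω = 2π·f = 2π·673 = 4229 rad/s.
Step 2 — Component impedances:
  R: Z = R = 536 Ω
  C: Z = 1/(jωC) = -j/(ω·C) = 0 - j3.678 Ω
Step 3 — Series combination: Z_total = R + C = 536 - j3.678 Ω = 536∠-0.4° Ω.
Step 4 — Power factor: PF = cos(φ) = Re(Z)/|Z| = 536/536 = 1.
Step 5 — Type: Im(Z) = -3.678 ⇒ leading (phase φ = -0.4°).

PF = 1 (leading, φ = -0.4°)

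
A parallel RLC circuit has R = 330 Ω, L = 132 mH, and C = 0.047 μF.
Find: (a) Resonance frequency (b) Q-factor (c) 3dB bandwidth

Step 1 — Resonance: ω₀ = 1/√(LC) = 1/√(0.132·4.7e-08) = 1.27e+04 rad/s.
Step 2 — f₀ = ω₀/(2π) = 2021 Hz.
Step 3 — Parallel Q: Q = R/(ω₀L) = 330/(1.27e+04·0.132) = 0.1969.
Step 4 — Bandwidth: Δω = ω₀/Q = 6.447e+04 rad/s; BW = Δω/(2π) = 1.026e+04 Hz.

(a) f₀ = 2021 Hz  (b) Q = 0.1969  (c) BW = 1.026e+04 Hz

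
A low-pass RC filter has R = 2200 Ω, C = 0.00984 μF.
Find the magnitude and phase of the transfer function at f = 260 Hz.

Step 1 — Angular frequency: ω = 2π·260 = 1634 rad/s.
Step 2 — Transfer function: H(jω) = 1/(1 + jωRC).
Step 3 — Denominator: 1 + jωRC = 1 + j·1634·2200·9.84e-09 = 1 + j0.03536.
Step 4 — H = 0.9988 - j0.03532.
Step 5 — Magnitude: |H| = 0.9994 (-0.0 dB); phase: φ = -2.0°.

|H| = 0.9994 (-0.0 dB), φ = -2.0°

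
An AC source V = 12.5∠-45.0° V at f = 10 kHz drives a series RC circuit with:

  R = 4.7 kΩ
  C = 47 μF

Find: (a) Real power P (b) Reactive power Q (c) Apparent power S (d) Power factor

Step 1 — Angular frequency: ω = 2π·f = 2π·1e+04 = 6.283e+04 rad/s.
Step 2 — Component impedances:
  R: Z = R = 4700 Ω
  C: Z = 1/(jωC) = -j/(ω·C) = 0 - j0.3386 Ω
Step 3 — Series combination: Z_total = R + C = 4700 - j0.3386 Ω = 4700∠-0.0° Ω.
Step 4 — Source phasor: V = 12.5∠-45.0° V = 8.839 - j8.839 V.
Step 5 — Current: I = V / Z = 0.001881 - j0.00188 A = 0.00266∠-45.0° A.
Step 6 — Complex power: S = V·I* = 0.03324 - j2.395e-06 VA.
Step 7 — Real power: P = Re(S) = 0.03324 W.
Step 8 — Reactive power: Q = Im(S) = -2.395e-06 VAR.
Step 9 — Apparent power: |S| = 0.03324 VA.
Step 10 — Power factor: PF = P/|S| = 1 (leading).

(a) P = 0.03324 W  (b) Q = -2.395e-06 VAR  (c) S = 0.03324 VA  (d) PF = 1 (leading)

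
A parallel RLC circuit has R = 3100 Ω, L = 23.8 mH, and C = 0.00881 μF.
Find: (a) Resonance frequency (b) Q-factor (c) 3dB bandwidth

Step 1 — Resonance: ω₀ = 1/√(LC) = 1/√(0.0238·8.81e-09) = 6.906e+04 rad/s.
Step 2 — f₀ = ω₀/(2π) = 1.099e+04 Hz.
Step 3 — Parallel Q: Q = R/(ω₀L) = 3100/(6.906e+04·0.0238) = 1.886.
Step 4 — Bandwidth: Δω = ω₀/Q = 3.662e+04 rad/s; BW = Δω/(2π) = 5828 Hz.

(a) f₀ = 1.099e+04 Hz  (b) Q = 1.886  (c) BW = 5828 Hz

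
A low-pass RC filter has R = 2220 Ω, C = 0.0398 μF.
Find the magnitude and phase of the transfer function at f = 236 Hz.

Step 1 — Angular frequency: ω = 2π·236 = 1483 rad/s.
Step 2 — Transfer function: H(jω) = 1/(1 + jωRC).
Step 3 — Denominator: 1 + jωRC = 1 + j·1483·2220·3.98e-08 = 1 + j0.131.
Step 4 — H = 0.9831 - j0.1288.
Step 5 — Magnitude: |H| = 0.9915 (-0.1 dB); phase: φ = -7.5°.

|H| = 0.9915 (-0.1 dB), φ = -7.5°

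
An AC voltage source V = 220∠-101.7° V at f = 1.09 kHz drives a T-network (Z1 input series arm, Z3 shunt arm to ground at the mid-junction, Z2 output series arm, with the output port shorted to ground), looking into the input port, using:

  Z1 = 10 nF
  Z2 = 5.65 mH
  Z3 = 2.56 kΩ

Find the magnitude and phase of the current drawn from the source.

Step 1 — Angular frequency: ω = 2π·f = 2π·1090 = 6849 rad/s.
Step 2 — Component impedances:
  Z1: Z = 1/(jωC) = -j/(ω·C) = 0 - j1.46e+04 Ω
  Z2: Z = jωL = j·6849·0.00565 = 0 + j38.69 Ω
  Z3: Z = R = 2560 Ω
Step 3 — With the output port shorted to ground, the output series arm Z2 runs from the junction to ground; the shunt arm Z3 also runs from the junction to ground. They appear in parallel: Z3 || Z2 = 0.5848 + j38.69 Ω.
Step 4 — Series with input arm Z1: Z_in = Z1 + (Z3 || Z2) = 0.5848 - j1.456e+04 Ω = 1.456e+04∠-90.0° Ω.
Step 5 — Source phasor: V = 220∠-101.7° V = -44.61 - j215.4 V.
Step 6 — Ohm's law: I = V / Z_total = (-44.61 - j215.4) / (0.5848 - j1.456e+04) = 0.01479 - j0.003064 A.
Step 7 — Convert to polar: |I| = 0.01511 A, ∠I = -11.7°.

I = 0.01511∠-11.7° A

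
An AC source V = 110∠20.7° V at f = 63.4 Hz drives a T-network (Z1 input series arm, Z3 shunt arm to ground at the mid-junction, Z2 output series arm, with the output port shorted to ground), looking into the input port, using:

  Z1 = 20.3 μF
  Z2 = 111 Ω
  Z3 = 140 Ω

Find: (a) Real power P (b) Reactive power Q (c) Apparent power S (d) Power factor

Step 1 — Angular frequency: ω = 2π·f = 2π·63.4 = 398.4 rad/s.
Step 2 — Component impedances:
  Z1: Z = 1/(jωC) = -j/(ω·C) = 0 - j123.7 Ω
  Z2: Z = R = 111 Ω
  Z3: Z = R = 140 Ω
Step 3 — With the output port shorted to ground, the output series arm Z2 runs from the junction to ground; the shunt arm Z3 also runs from the junction to ground. They appear in parallel: Z3 || Z2 = 61.91 Ω.
Step 4 — Series with input arm Z1: Z_in = Z1 + (Z3 || Z2) = 61.91 - j123.7 Ω = 138.3∠-63.4° Ω.
Step 5 — Source phasor: V = 110∠20.7° V = 102.9 + j38.88 V.
Step 6 — Current: I = V / Z = 0.0817 + j0.7912 A = 0.7954∠84.1° A.
Step 7 — Complex power: S = V·I* = 39.17 - j78.24 VA.
Step 8 — Real power: P = Re(S) = 39.17 W.
Step 9 — Reactive power: Q = Im(S) = -78.24 VAR.
Step 10 — Apparent power: |S| = 87.49 VA.
Step 11 — Power factor: PF = P/|S| = 0.4477 (leading).

(a) P = 39.17 W  (b) Q = -78.24 VAR  (c) S = 87.49 VA  (d) PF = 0.4477 (leading)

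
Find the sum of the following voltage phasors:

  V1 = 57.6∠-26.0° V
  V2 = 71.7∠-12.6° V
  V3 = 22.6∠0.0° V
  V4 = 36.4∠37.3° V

Step 1 — Convert each phasor to rectangular form:
  V1 = 57.6·(cos(-26.0°) + j·sin(-26.0°)) = 51.77 - j25.25 V
  V2 = 71.7·(cos(-12.6°) + j·sin(-12.6°)) = 69.97 - j15.64 V
  V3 = 22.6·(cos(0.0°) + j·sin(0.0°)) = 22.6 V
  V4 = 36.4·(cos(37.3°) + j·sin(37.3°)) = 28.96 + j22.06 V
Step 2 — Sum components: V_total = 173.3 - j18.83 V.
Step 3 — Convert to polar: |V_total| = 174.3 V, ∠V_total = -6.2°.

V_total = 174.3∠-6.2° V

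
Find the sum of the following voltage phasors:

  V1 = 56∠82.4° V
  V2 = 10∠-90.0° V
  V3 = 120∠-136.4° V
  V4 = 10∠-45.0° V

Step 1 — Convert each phasor to rectangular form:
  V1 = 56·(cos(82.4°) + j·sin(82.4°)) = 7.406 + j55.51 V
  V2 = 10·(cos(-90.0°) + j·sin(-90.0°)) = 0 - j10 V
  V3 = 120·(cos(-136.4°) + j·sin(-136.4°)) = -86.9 - j82.75 V
  V4 = 10·(cos(-45.0°) + j·sin(-45.0°)) = 7.071 - j7.071 V
Step 2 — Sum components: V_total = -72.42 - j44.32 V.
Step 3 — Convert to polar: |V_total| = 84.91 V, ∠V_total = -148.5°.

V_total = 84.91∠-148.5° V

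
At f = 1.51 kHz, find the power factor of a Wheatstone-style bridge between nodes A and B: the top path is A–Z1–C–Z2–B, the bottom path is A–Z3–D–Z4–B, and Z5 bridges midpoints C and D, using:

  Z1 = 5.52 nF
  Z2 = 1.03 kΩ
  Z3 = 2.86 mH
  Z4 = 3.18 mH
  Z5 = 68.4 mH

Step 1 — Angular frequency: ω = 2π·f = 2π·1510 = 9488 rad/s.
Step 2 — Component impedances:
  Z1: Z = 1/(jωC) = -j/(ω·C) = 0 - j1.909e+04 Ω
  Z2: Z = R = 1030 Ω
  Z3: Z = jωL = j·9488·0.00286 = 0 + j27.13 Ω
  Z4: Z = jωL = j·9488·0.00318 = 0 + j30.17 Ω
  Z5: Z = jωL = j·9488·0.0684 = 0 + j649 Ω
Step 3 — Bridge requires nodal analysis (the Z5 bridge couples midpoints C and D, so the two paths cannot be reduced to a simple series/parallel combination). Setting node B to ground and injecting 1 A at node A, the 3-node admittance system at A, C, D solves to V_A = Z_AB = 0.5658 + j56.96 Ω = 56.96∠89.4° Ω.
Step 4 — Power factor: PF = cos(φ) = Re(Z)/|Z| = 0.5658/56.96 = 0.009933.
Step 5 — Type: Im(Z) = 56.96 ⇒ lagging (phase φ = 89.4°).

PF = 0.009933 (lagging, φ = 89.4°)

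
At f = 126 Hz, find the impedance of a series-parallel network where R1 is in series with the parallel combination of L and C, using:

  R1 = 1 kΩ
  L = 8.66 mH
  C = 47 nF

Step 1 — Angular frequency: ω = 2π·f = 2π·126 = 791.7 rad/s.
Step 2 — Component impedances:
  R1: Z = R = 1000 Ω
  L: Z = jωL = j·791.7·0.00866 = 0 + j6.856 Ω
  C: Z = 1/(jωC) = -j/(ω·C) = 0 - j2.688e+04 Ω
Step 3 — Parallel branch: L || C = 1/(1/L + 1/C) = 0 + j6.858 Ω.
Step 4 — Series with R1: Z_total = R1 + (L || C) = 1000 + j6.858 Ω = 1000∠0.4° Ω.

Z = 1000 + j6.858 Ω = 1000∠0.4° Ω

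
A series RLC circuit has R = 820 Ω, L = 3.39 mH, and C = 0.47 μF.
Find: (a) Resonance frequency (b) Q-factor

Step 1 — Resonance condition Im(Z)=0 gives ω₀ = 1/√(LC).
Step 2 — ω₀ = 1/√(0.00339·4.7e-07) = 2.505e+04 rad/s.
Step 3 — f₀ = ω₀/(2π) = 3987 Hz.
Step 4 — Series Q: Q = ω₀L/R = 2.505e+04·0.00339/820 = 0.1036.

(a) f₀ = 3987 Hz  (b) Q = 0.1036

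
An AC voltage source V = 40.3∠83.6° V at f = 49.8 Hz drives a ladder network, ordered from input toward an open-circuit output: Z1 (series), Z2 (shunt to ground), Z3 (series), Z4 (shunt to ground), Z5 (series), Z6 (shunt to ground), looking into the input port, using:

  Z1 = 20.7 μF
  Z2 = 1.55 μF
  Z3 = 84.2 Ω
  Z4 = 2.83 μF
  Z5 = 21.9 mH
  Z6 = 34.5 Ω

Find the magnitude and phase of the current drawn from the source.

Step 1 — Angular frequency: ω = 2π·f = 2π·49.8 = 312.9 rad/s.
Step 2 — Component impedances:
  Z1: Z = 1/(jωC) = -j/(ω·C) = 0 - j154.4 Ω
  Z2: Z = 1/(jωC) = -j/(ω·C) = 0 - j2062 Ω
  Z3: Z = R = 84.2 Ω
  Z4: Z = 1/(jωC) = -j/(ω·C) = 0 - j1129 Ω
  Z5: Z = jωL = j·312.9·0.0219 = 0 + j6.853 Ω
  Z6: Z = R = 34.5 Ω
Step 3 — Ladder network (open output): work backward from the far end, alternating series and parallel combinations. Z_in = 119.4 - j155.5 Ω = 196∠-52.5° Ω.
Step 4 — Source phasor: V = 40.3∠83.6° V = 4.492 + j40.05 V.
Step 5 — Ohm's law: I = V / Z_total = (4.492 + j40.05) / (119.4 - j155.5) = -0.1481 + j0.1426 A.
Step 6 — Convert to polar: |I| = 0.2056 A, ∠I = 136.1°.

I = 0.2056∠136.1° A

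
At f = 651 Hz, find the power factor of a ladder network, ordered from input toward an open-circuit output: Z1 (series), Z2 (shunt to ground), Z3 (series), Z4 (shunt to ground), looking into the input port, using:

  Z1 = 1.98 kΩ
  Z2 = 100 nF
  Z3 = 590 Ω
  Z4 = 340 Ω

Step 1 — Angular frequency: ω = 2π·f = 2π·651 = 4090 rad/s.
Step 2 — Component impedances:
  Z1: Z = R = 1980 Ω
  Z2: Z = 1/(jωC) = -j/(ω·C) = 0 - j2445 Ω
  Z3: Z = R = 590 Ω
  Z4: Z = R = 340 Ω
Step 3 — Ladder network (open output): work backward from the far end, alternating series and parallel combinations. Z_in = 2792 - j309.1 Ω = 2809∠-6.3° Ω.
Step 4 — Power factor: PF = cos(φ) = Re(Z)/|Z| = 2792/2809 = 0.9939.
Step 5 — Type: Im(Z) = -309.1 ⇒ leading (phase φ = -6.3°).

PF = 0.9939 (leading, φ = -6.3°)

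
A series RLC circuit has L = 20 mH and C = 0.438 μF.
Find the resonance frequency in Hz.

Step 1 — Resonance condition Im(Z)=0 gives ω₀ = 1/√(LC).
Step 2 — ω₀ = 1/√(0.02·4.38e-07) = 1.068e+04 rad/s.
Step 3 — f₀ = ω₀/(2π) = 1700 Hz.

f₀ = 1700 Hz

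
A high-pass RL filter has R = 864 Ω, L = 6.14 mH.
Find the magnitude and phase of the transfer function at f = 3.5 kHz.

Step 1 — Angular frequency: ω = 2π·3500 = 2.199e+04 rad/s.
Step 2 — Transfer function: H(jω) = jωL/(R + jωL).
Step 3 — Numerator jωL = j·135; denominator R + jωL = 864 + j135.
Step 4 — H = 0.02384 + j0.1526.
Step 5 — Magnitude: |H| = 0.1544 (-16.2 dB); phase: φ = 81.1°.

|H| = 0.1544 (-16.2 dB), φ = 81.1°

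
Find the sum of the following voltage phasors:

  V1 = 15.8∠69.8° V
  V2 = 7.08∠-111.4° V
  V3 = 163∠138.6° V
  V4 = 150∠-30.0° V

Step 1 — Convert each phasor to rectangular form:
  V1 = 15.8·(cos(69.8°) + j·sin(69.8°)) = 5.456 + j14.83 V
  V2 = 7.08·(cos(-111.4°) + j·sin(-111.4°)) = -2.583 - j6.592 V
  V3 = 163·(cos(138.6°) + j·sin(138.6°)) = -122.3 + j107.8 V
  V4 = 150·(cos(-30.0°) + j·sin(-30.0°)) = 129.9 - j75 V
Step 2 — Sum components: V_total = 10.51 + j41.03 V.
Step 3 — Convert to polar: |V_total| = 42.35 V, ∠V_total = 75.6°.

V_total = 42.35∠75.6° V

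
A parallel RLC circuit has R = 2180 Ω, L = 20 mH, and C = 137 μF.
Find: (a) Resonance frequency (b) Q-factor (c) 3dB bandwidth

Step 1 — Resonance: ω₀ = 1/√(LC) = 1/√(0.02·0.000137) = 604.1 rad/s.
Step 2 — f₀ = ω₀/(2π) = 96.15 Hz.
Step 3 — Parallel Q: Q = R/(ω₀L) = 2180/(604.1·0.02) = 180.4.
Step 4 — Bandwidth: Δω = ω₀/Q = 3.348 rad/s; BW = Δω/(2π) = 0.5329 Hz.

(a) f₀ = 96.15 Hz  (b) Q = 180.4  (c) BW = 0.5329 Hz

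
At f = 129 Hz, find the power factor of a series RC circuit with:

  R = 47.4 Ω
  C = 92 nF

Step 1 — Angular frequency: ω = 2π·f = 2π·129 = 810.5 rad/s.
Step 2 — Component impedances:
  R: Z = R = 47.4 Ω
  C: Z = 1/(jωC) = -j/(ω·C) = 0 - j1.341e+04 Ω
Step 3 — Series combination: Z_total = R + C = 47.4 - j1.341e+04 Ω = 1.341e+04∠-89.8° Ω.
Step 4 — Power factor: PF = cos(φ) = Re(Z)/|Z| = 47.4/1.341e+04 = 0.003535.
Step 5 — Type: Im(Z) = -1.341e+04 ⇒ leading (phase φ = -89.8°).

PF = 0.003535 (leading, φ = -89.8°)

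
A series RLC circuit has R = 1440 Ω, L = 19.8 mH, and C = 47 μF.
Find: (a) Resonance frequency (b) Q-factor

Step 1 — Resonance condition Im(Z)=0 gives ω₀ = 1/√(LC).
Step 2 — ω₀ = 1/√(0.0198·4.7e-05) = 1037 rad/s.
Step 3 — f₀ = ω₀/(2π) = 165 Hz.
Step 4 — Series Q: Q = ω₀L/R = 1037·0.0198/1440 = 0.01425.

(a) f₀ = 165 Hz  (b) Q = 0.01425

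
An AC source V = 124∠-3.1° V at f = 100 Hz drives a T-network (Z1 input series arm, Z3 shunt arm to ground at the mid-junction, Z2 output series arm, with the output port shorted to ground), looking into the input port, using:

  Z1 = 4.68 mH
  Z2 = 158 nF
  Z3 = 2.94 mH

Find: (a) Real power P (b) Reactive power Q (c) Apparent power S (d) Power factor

Step 1 — Angular frequency: ω = 2π·f = 2π·100 = 628.3 rad/s.
Step 2 — Component impedances:
  Z1: Z = jωL = j·628.3·0.00468 = 0 + j2.941 Ω
  Z2: Z = 1/(jωC) = -j/(ω·C) = 0 - j1.007e+04 Ω
  Z3: Z = jωL = j·628.3·0.00294 = 0 + j1.847 Ω
Step 3 — With the output port shorted to ground, the output series arm Z2 runs from the junction to ground; the shunt arm Z3 also runs from the junction to ground. They appear in parallel: Z3 || Z2 = 0 + j1.848 Ω.
Step 4 — Series with input arm Z1: Z_in = Z1 + (Z3 || Z2) = 0 + j4.788 Ω = 4.788∠90.0° Ω.
Step 5 — Source phasor: V = 124∠-3.1° V = 123.8 - j6.706 V.
Step 6 — Current: I = V / Z = -1.401 - j25.86 A = 25.9∠-93.1° A.
Step 7 — Complex power: S = V·I* = 0 + j3211 VA.
Step 8 — Real power: P = Re(S) = 0 W.
Step 9 — Reactive power: Q = Im(S) = 3211 VAR.
Step 10 — Apparent power: |S| = 3211 VA.
Step 11 — Power factor: PF = P/|S| = 0 (lagging).

(a) P = 0 W  (b) Q = 3211 VAR  (c) S = 3211 VA  (d) PF = 0 (lagging)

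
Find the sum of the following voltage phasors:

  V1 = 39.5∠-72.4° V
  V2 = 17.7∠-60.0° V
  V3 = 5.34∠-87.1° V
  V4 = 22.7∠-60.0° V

Step 1 — Convert each phasor to rectangular form:
  V1 = 39.5·(cos(-72.4°) + j·sin(-72.4°)) = 11.94 - j37.65 V
  V2 = 17.7·(cos(-60.0°) + j·sin(-60.0°)) = 8.85 - j15.33 V
  V3 = 5.34·(cos(-87.1°) + j·sin(-87.1°)) = 0.2702 - j5.333 V
  V4 = 22.7·(cos(-60.0°) + j·sin(-60.0°)) = 11.35 - j19.66 V
Step 2 — Sum components: V_total = 32.41 - j77.97 V.
Step 3 — Convert to polar: |V_total| = 84.44 V, ∠V_total = -67.4°.

V_total = 84.44∠-67.4° V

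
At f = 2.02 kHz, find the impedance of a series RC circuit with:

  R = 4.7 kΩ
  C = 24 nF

Step 1 — Angular frequency: ω = 2π·f = 2π·2020 = 1.269e+04 rad/s.
Step 2 — Component impedances:
  R: Z = R = 4700 Ω
  C: Z = 1/(jωC) = -j/(ω·C) = 0 - j3283 Ω
Step 3 — Series combination: Z_total = R + C = 4700 - j3283 Ω = 5733∠-34.9° Ω.

Z = 4700 - j3283 Ω = 5733∠-34.9° Ω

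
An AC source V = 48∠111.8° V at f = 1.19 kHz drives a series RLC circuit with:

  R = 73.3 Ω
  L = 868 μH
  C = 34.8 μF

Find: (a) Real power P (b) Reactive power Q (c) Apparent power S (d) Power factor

Step 1 — Angular frequency: ω = 2π·f = 2π·1190 = 7477 rad/s.
Step 2 — Component impedances:
  R: Z = R = 73.3 Ω
  L: Z = jωL = j·7477·0.000868 = 0 + j6.49 Ω
  C: Z = 1/(jωC) = -j/(ω·C) = 0 - j3.843 Ω
Step 3 — Series combination: Z_total = R + L + C = 73.3 + j2.647 Ω = 73.35∠2.1° Ω.
Step 4 — Source phasor: V = 48∠111.8° V = -17.83 + j44.57 V.
Step 5 — Current: I = V / Z = -0.2209 + j0.616 A = 0.6544∠109.7° A.
Step 6 — Complex power: S = V·I* = 31.39 + j1.134 VA.
Step 7 — Real power: P = Re(S) = 31.39 W.
Step 8 — Reactive power: Q = Im(S) = 1.134 VAR.
Step 9 — Apparent power: |S| = 31.41 VA.
Step 10 — Power factor: PF = P/|S| = 0.9993 (lagging).

(a) P = 31.39 W  (b) Q = 1.134 VAR  (c) S = 31.41 VA  (d) PF = 0.9993 (lagging)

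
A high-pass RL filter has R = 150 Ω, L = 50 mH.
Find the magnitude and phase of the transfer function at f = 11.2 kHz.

Step 1 — Angular frequency: ω = 2π·1.12e+04 = 7.037e+04 rad/s.
Step 2 — Transfer function: H(jω) = jωL/(R + jωL).
Step 3 — Numerator jωL = j·3519; denominator R + jωL = 150 + j3519.
Step 4 — H = 0.9982 + j0.04255.
Step 5 — Magnitude: |H| = 0.9991 (-0.0 dB); phase: φ = 2.4°.

|H| = 0.9991 (-0.0 dB), φ = 2.4°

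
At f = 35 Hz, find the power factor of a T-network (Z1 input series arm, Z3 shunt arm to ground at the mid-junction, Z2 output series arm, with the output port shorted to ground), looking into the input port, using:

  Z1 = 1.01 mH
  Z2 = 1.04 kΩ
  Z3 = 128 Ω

Step 1 — Angular frequency: ω = 2π·f = 2π·35 = 219.9 rad/s.
Step 2 — Component impedances:
  Z1: Z = jωL = j·219.9·0.00101 = 0 + j0.2221 Ω
  Z2: Z = R = 1040 Ω
  Z3: Z = R = 128 Ω
Step 3 — With the output port shorted to ground, the output series arm Z2 runs from the junction to ground; the shunt arm Z3 also runs from the junction to ground. They appear in parallel: Z3 || Z2 = 114 Ω.
Step 4 — Series with input arm Z1: Z_in = Z1 + (Z3 || Z2) = 114 + j0.2221 Ω = 114∠0.1° Ω.
Step 5 — Power factor: PF = cos(φ) = Re(Z)/|Z| = 114/114 = 1.
Step 6 — Type: Im(Z) = 0.2221 ⇒ lagging (phase φ = 0.1°).

PF = 1 (lagging, φ = 0.1°)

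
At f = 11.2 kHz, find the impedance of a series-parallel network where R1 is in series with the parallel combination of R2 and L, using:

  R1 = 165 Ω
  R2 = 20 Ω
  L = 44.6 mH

Step 1 — Angular frequency: ω = 2π·f = 2π·1.12e+04 = 7.037e+04 rad/s.
Step 2 — Component impedances:
  R1: Z = R = 165 Ω
  R2: Z = R = 20 Ω
  L: Z = jωL = j·7.037e+04·0.0446 = 0 + j3139 Ω
Step 3 — Parallel branch: R2 || L = 1/(1/R2 + 1/L) = 20 + j0.1274 Ω.
Step 4 — Series with R1: Z_total = R1 + (R2 || L) = 185 + j0.1274 Ω = 185∠0.0° Ω.

Z = 185 + j0.1274 Ω = 185∠0.0° Ω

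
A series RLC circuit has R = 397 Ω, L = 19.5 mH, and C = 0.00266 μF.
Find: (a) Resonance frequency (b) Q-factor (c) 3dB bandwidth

Step 1 — Resonance condition Im(Z)=0 gives ω₀ = 1/√(LC).
Step 2 — ω₀ = 1/√(0.0195·2.66e-09) = 1.388e+05 rad/s.
Step 3 — f₀ = ω₀/(2π) = 2.21e+04 Hz.
Step 4 — Series Q: Q = ω₀L/R = 1.388e+05·0.0195/397 = 6.82.
Step 5 — 3dB bandwidth: Δω = ω₀/Q = 2.036e+04 rad/s; BW = Δω/(2π) = 3240 Hz.

(a) f₀ = 2.21e+04 Hz  (b) Q = 6.82  (c) BW = 3240 Hz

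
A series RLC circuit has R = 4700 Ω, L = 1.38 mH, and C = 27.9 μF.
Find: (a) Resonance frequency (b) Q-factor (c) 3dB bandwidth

Step 1 — Resonance: ω₀ = 1/√(LC) = 1/√(0.00138·2.79e-05) = 5096 rad/s.
Step 2 — f₀ = ω₀/(2π) = 811.1 Hz.
Step 3 — Series Q: Q = ω₀L/R = 5096·0.00138/4700 = 0.001496.
Step 4 — Bandwidth: Δω = ω₀/Q = 3.406e+06 rad/s; BW = Δω/(2π) = 5.42e+05 Hz.

(a) f₀ = 811.1 Hz  (b) Q = 0.001496  (c) BW = 5.42e+05 Hz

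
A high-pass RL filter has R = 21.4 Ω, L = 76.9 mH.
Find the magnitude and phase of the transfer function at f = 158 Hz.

Step 1 — Angular frequency: ω = 2π·158 = 992.7 rad/s.
Step 2 — Transfer function: H(jω) = jωL/(R + jωL).
Step 3 — Numerator jωL = j·76.34; denominator R + jωL = 21.4 + j76.34.
Step 4 — H = 0.9271 + j0.2599.
Step 5 — Magnitude: |H| = 0.9629 (-0.3 dB); phase: φ = 15.7°.

|H| = 0.9629 (-0.3 dB), φ = 15.7°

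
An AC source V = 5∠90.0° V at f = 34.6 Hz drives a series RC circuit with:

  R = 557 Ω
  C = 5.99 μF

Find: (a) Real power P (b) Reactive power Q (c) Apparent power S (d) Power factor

Step 1 — Angular frequency: ω = 2π·f = 2π·34.6 = 217.4 rad/s.
Step 2 — Component impedances:
  R: Z = R = 557 Ω
  C: Z = 1/(jωC) = -j/(ω·C) = 0 - j767.9 Ω
Step 3 — Series combination: Z_total = R + C = 557 - j767.9 Ω = 948.7∠-54.0° Ω.
Step 4 — Source phasor: V = 5∠90.0° V = 0 + j5 V.
Step 5 — Current: I = V / Z = -0.004266 + j0.003095 A = 0.005271∠144.0° A.
Step 6 — Complex power: S = V·I* = 0.01547 - j0.02133 VA.
Step 7 — Real power: P = Re(S) = 0.01547 W.
Step 8 — Reactive power: Q = Im(S) = -0.02133 VAR.
Step 9 — Apparent power: |S| = 0.02635 VA.
Step 10 — Power factor: PF = P/|S| = 0.5871 (leading).

(a) P = 0.01547 W  (b) Q = -0.02133 VAR  (c) S = 0.02635 VA  (d) PF = 0.5871 (leading)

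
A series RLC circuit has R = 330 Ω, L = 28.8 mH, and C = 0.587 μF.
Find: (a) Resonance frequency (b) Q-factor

Step 1 — Resonance condition Im(Z)=0 gives ω₀ = 1/√(LC).
Step 2 — ω₀ = 1/√(0.0288·5.87e-07) = 7691 rad/s.
Step 3 — f₀ = ω₀/(2π) = 1224 Hz.
Step 4 — Series Q: Q = ω₀L/R = 7691·0.0288/330 = 0.6712.

(a) f₀ = 1224 Hz  (b) Q = 0.6712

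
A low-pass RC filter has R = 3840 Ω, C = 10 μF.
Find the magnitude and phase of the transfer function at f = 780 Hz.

Step 1 — Angular frequency: ω = 2π·780 = 4901 rad/s.
Step 2 — Transfer function: H(jω) = 1/(1 + jωRC).
Step 3 — Denominator: 1 + jωRC = 1 + j·4901·3840·1e-05 = 1 + j188.2.
Step 4 — H = 2.823e-05 - j0.005314.
Step 5 — Magnitude: |H| = 0.005314 (-45.5 dB); phase: φ = -89.7°.

|H| = 0.005314 (-45.5 dB), φ = -89.7°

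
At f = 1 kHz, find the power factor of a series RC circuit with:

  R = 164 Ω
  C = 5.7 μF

Step 1 — Angular frequency: ω = 2π·f = 2π·1000 = 6283 rad/s.
Step 2 — Component impedances:
  R: Z = R = 164 Ω
  C: Z = 1/(jωC) = -j/(ω·C) = 0 - j27.92 Ω
Step 3 — Series combination: Z_total = R + C = 164 - j27.92 Ω = 166.4∠-9.7° Ω.
Step 4 — Power factor: PF = cos(φ) = Re(Z)/|Z| = 164/166.36 = 0.9858.
Step 5 — Type: Im(Z) = -27.92 ⇒ leading (phase φ = -9.7°).

PF = 0.9858 (leading, φ = -9.7°)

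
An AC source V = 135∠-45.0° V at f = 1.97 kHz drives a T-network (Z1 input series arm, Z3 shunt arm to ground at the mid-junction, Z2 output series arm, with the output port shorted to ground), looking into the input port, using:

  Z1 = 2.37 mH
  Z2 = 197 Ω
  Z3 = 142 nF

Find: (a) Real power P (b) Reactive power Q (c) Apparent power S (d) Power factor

Step 1 — Angular frequency: ω = 2π·f = 2π·1970 = 1.238e+04 rad/s.
Step 2 — Component impedances:
  Z1: Z = jωL = j·1.238e+04·0.00237 = 0 + j29.34 Ω
  Z2: Z = R = 197 Ω
  Z3: Z = 1/(jωC) = -j/(ω·C) = 0 - j568.9 Ω
Step 3 — With the output port shorted to ground, the output series arm Z2 runs from the junction to ground; the shunt arm Z3 also runs from the junction to ground. They appear in parallel: Z3 || Z2 = 175.9 - j60.91 Ω.
Step 4 — Series with input arm Z1: Z_in = Z1 + (Z3 || Z2) = 175.9 - j31.57 Ω = 178.7∠-10.2° Ω.
Step 5 — Source phasor: V = 135∠-45.0° V = 95.46 - j95.46 V.
Step 6 — Current: I = V / Z = 0.6201 - j0.4314 A = 0.7554∠-34.8° A.
Step 7 — Complex power: S = V·I* = 100.4 - j18.02 VA.
Step 8 — Real power: P = Re(S) = 100.4 W.
Step 9 — Reactive power: Q = Im(S) = -18.02 VAR.
Step 10 — Apparent power: |S| = 102 VA.
Step 11 — Power factor: PF = P/|S| = 0.9843 (leading).

(a) P = 100.4 W  (b) Q = -18.02 VAR  (c) S = 102 VA  (d) PF = 0.9843 (leading)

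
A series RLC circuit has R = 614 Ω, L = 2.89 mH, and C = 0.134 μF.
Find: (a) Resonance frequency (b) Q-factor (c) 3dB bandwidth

Step 1 — Resonance condition Im(Z)=0 gives ω₀ = 1/√(LC).
Step 2 — ω₀ = 1/√(0.00289·1.34e-07) = 5.082e+04 rad/s.
Step 3 — f₀ = ω₀/(2π) = 8088 Hz.
Step 4 — Series Q: Q = ω₀L/R = 5.082e+04·0.00289/614 = 0.2392.
Step 5 — 3dB bandwidth: Δω = ω₀/Q = 2.125e+05 rad/s; BW = Δω/(2π) = 3.381e+04 Hz.

(a) f₀ = 8088 Hz  (b) Q = 0.2392  (c) BW = 3.381e+04 Hz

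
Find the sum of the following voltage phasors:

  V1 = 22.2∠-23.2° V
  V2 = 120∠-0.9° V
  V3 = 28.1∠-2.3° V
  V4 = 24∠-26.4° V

Step 1 — Convert each phasor to rectangular form:
  V1 = 22.2·(cos(-23.2°) + j·sin(-23.2°)) = 20.4 - j8.746 V
  V2 = 120·(cos(-0.9°) + j·sin(-0.9°)) = 120 - j1.885 V
  V3 = 28.1·(cos(-2.3°) + j·sin(-2.3°)) = 28.08 - j1.128 V
  V4 = 24·(cos(-26.4°) + j·sin(-26.4°)) = 21.5 - j10.67 V
Step 2 — Sum components: V_total = 190 - j22.43 V.
Step 3 — Convert to polar: |V_total| = 191.3 V, ∠V_total = -6.7°.

V_total = 191.3∠-6.7° V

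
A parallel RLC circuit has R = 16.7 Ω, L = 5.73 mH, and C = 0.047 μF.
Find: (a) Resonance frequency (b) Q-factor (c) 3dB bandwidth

Step 1 — Resonance: ω₀ = 1/√(LC) = 1/√(0.00573·4.7e-08) = 6.094e+04 rad/s.
Step 2 — f₀ = ω₀/(2π) = 9698 Hz.
Step 3 — Parallel Q: Q = R/(ω₀L) = 16.7/(6.094e+04·0.00573) = 0.04783.
Step 4 — Bandwidth: Δω = ω₀/Q = 1.274e+06 rad/s; BW = Δω/(2π) = 2.028e+05 Hz.

(a) f₀ = 9698 Hz  (b) Q = 0.04783  (c) BW = 2.028e+05 Hz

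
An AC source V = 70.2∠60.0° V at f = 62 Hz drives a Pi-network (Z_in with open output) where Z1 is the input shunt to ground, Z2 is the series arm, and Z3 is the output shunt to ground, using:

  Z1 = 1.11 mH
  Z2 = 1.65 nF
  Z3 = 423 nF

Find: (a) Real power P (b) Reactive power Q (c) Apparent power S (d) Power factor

Step 1 — Angular frequency: ω = 2π·f = 2π·62 = 389.6 rad/s.
Step 2 — Component impedances:
  Z1: Z = jωL = j·389.6·0.00111 = 0 + j0.4324 Ω
  Z2: Z = 1/(jωC) = -j/(ω·C) = 0 - j1.556e+06 Ω
  Z3: Z = 1/(jωC) = -j/(ω·C) = 0 - j6069 Ω
Step 3 — With open output, the series arm Z2 and the output shunt Z3 appear in series to ground: Z2 + Z3 = 0 - j1.562e+06 Ω.
Step 4 — Parallel with input shunt Z1: Z_in = Z1 || (Z2 + Z3) = 0 + j0.4324 Ω = 0.4324∠90.0° Ω.
Step 5 — Source phasor: V = 70.2∠60.0° V = 35.1 + j60.79 V.
Step 6 — Current: I = V / Z = 140.6 - j81.17 A = 162.3∠-30.0° A.
Step 7 — Complex power: S = V·I* = 0 + j1.14e+04 VA.
Step 8 — Real power: P = Re(S) = 0 W.
Step 9 — Reactive power: Q = Im(S) = 1.14e+04 VAR.
Step 10 — Apparent power: |S| = 1.14e+04 VA.
Step 11 — Power factor: PF = P/|S| = 0 (lagging).

(a) P = 0 W  (b) Q = 1.14e+04 VAR  (c) S = 1.14e+04 VA  (d) PF = 0 (lagging)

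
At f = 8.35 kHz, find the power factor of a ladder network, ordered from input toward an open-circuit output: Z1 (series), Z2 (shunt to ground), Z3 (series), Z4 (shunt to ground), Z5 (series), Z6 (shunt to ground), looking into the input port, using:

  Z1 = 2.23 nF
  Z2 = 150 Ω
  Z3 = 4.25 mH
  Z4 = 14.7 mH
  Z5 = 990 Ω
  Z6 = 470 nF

Step 1 — Angular frequency: ω = 2π·f = 2π·8350 = 5.246e+04 rad/s.
Step 2 — Component impedances:
  Z1: Z = 1/(jωC) = -j/(ω·C) = 0 - j8547 Ω
  Z2: Z = R = 150 Ω
  Z3: Z = jωL = j·5.246e+04·0.00425 = 0 + j223 Ω
  Z4: Z = jωL = j·5.246e+04·0.0147 = 0 + j771.2 Ω
  Z5: Z = R = 990 Ω
  Z6: Z = 1/(jωC) = -j/(ω·C) = 0 - j40.55 Ω
Step 3 — Ladder network (open output): work backward from the far end, alternating series and parallel combinations. Z_in = 134.7 - j8527 Ω = 8528∠-89.1° Ω.
Step 4 — Power factor: PF = cos(φ) = Re(Z)/|Z| = 134.66/8528.2 = 0.01579.
Step 5 — Type: Im(Z) = -8527 ⇒ leading (phase φ = -89.1°).

PF = 0.01579 (leading, φ = -89.1°)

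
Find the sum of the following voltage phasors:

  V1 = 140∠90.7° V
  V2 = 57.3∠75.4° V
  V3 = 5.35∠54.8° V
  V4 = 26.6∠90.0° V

Step 1 — Convert each phasor to rectangular form:
  V1 = 140·(cos(90.7°) + j·sin(90.7°)) = -1.71 + j140 V
  V2 = 57.3·(cos(75.4°) + j·sin(75.4°)) = 14.44 + j55.45 V
  V3 = 5.35·(cos(54.8°) + j·sin(54.8°)) = 3.084 + j4.372 V
  V4 = 26.6·(cos(90.0°) + j·sin(90.0°)) = 0 + j26.6 V
Step 2 — Sum components: V_total = 15.82 + j226.4 V.
Step 3 — Convert to polar: |V_total| = 227 V, ∠V_total = 86.0°.

V_total = 227∠86.0° V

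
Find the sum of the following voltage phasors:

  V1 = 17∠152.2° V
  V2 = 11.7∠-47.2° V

Step 1 — Convert each phasor to rectangular form:
  V1 = 17·(cos(152.2°) + j·sin(152.2°)) = -15.04 + j7.929 V
  V2 = 11.7·(cos(-47.2°) + j·sin(-47.2°)) = 7.949 - j8.585 V
Step 2 — Sum components: V_total = -7.088 - j0.6561 V.
Step 3 — Convert to polar: |V_total| = 7.119 V, ∠V_total = -174.7°.

V_total = 7.119∠-174.7° V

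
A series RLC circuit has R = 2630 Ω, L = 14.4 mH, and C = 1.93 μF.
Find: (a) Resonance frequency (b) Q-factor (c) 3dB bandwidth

Step 1 — Resonance: ω₀ = 1/√(LC) = 1/√(0.0144·1.93e-06) = 5998 rad/s.
Step 2 — f₀ = ω₀/(2π) = 954.7 Hz.
Step 3 — Series Q: Q = ω₀L/R = 5998·0.0144/2630 = 0.03284.
Step 4 — Bandwidth: Δω = ω₀/Q = 1.826e+05 rad/s; BW = Δω/(2π) = 2.907e+04 Hz.

(a) f₀ = 954.7 Hz  (b) Q = 0.03284  (c) BW = 2.907e+04 Hz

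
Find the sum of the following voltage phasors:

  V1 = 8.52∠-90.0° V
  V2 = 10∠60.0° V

Step 1 — Convert each phasor to rectangular form:
  V1 = 8.52·(cos(-90.0°) + j·sin(-90.0°)) = 0 - j8.52 V
  V2 = 10·(cos(60.0°) + j·sin(60.0°)) = 5 + j8.66 V
Step 2 — Sum components: V_total = 5 + j0.1403 V.
Step 3 — Convert to polar: |V_total| = 5.002 V, ∠V_total = 1.6°.

V_total = 5.002∠1.6° V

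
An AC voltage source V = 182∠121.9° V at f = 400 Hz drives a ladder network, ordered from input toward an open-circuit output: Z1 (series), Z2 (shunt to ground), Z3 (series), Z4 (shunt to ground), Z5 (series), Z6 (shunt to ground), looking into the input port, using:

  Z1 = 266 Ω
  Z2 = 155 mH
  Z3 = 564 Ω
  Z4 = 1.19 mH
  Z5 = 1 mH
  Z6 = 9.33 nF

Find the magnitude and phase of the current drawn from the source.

Step 1 — Angular frequency: ω = 2π·f = 2π·400 = 2513 rad/s.
Step 2 — Component impedances:
  Z1: Z = R = 266 Ω
  Z2: Z = jωL = j·2513·0.155 = 0 + j389.6 Ω
  Z3: Z = R = 564 Ω
  Z4: Z = jωL = j·2513·0.00119 = 0 + j2.991 Ω
  Z5: Z = jωL = j·2513·0.001 = 0 + j2.513 Ω
  Z6: Z = 1/(jωC) = -j/(ω·C) = 0 - j4.265e+04 Ω
Step 3 — Ladder network (open output): work backward from the far end, alternating series and parallel combinations. Z_in = 447.3 + j263.4 Ω = 519.1∠30.5° Ω.
Step 4 — Source phasor: V = 182∠121.9° V = -96.18 + j154.5 V.
Step 5 — Ohm's law: I = V / Z_total = (-96.18 + j154.5) / (447.3 + j263.4) = -0.008601 + j0.3505 A.
Step 6 — Convert to polar: |I| = 0.3506 A, ∠I = 91.4°.

I = 0.3506∠91.4° A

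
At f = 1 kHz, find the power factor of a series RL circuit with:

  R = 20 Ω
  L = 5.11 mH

Step 1 — Angular frequency: ω = 2π·f = 2π·1000 = 6283 rad/s.
Step 2 — Component impedances:
  R: Z = R = 20 Ω
  L: Z = jωL = j·6283·0.00511 = 0 + j32.11 Ω
Step 3 — Series combination: Z_total = R + L = 20 + j32.11 Ω = 37.83∠58.1° Ω.
Step 4 — Power factor: PF = cos(φ) = Re(Z)/|Z| = 20/37.83 = 0.5287.
Step 5 — Type: Im(Z) = 32.11 ⇒ lagging (phase φ = 58.1°).

PF = 0.5287 (lagging, φ = 58.1°)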